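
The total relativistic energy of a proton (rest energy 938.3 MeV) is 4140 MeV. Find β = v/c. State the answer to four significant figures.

0.9740

γ = E/(mc²) = 4140/938.3 = 4.4122.
β = √(1 − 1/γ²) = √(1 − 0.0513676) = √0.9486324 = 0.9740.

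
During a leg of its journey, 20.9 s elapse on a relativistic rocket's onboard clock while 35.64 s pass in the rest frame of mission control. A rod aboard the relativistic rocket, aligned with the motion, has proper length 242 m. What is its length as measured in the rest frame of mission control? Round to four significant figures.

141.9 m

The time-dilation ratio gives γ = 35.64/20.9 = 1.70526.
L = L₀/γ = 242/1.70526 = 141.9 m.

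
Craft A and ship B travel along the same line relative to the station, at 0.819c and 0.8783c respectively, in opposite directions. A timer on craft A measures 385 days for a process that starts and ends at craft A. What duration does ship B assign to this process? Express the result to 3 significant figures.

Speed of craft A in ship B's frame: u = (v_A + v_B)/(1 + v_A v_B/c²) = (0.819 + 0.8783)/(1 + 0.819×0.8783) = 1.6973/1.7193277 = 0.98719; |u| = 0.98719c.
γ for this relative speed: γ = 1/√(1 − 0.974544) = 6.2677.
Craft A's interval is proper; time dilation gives Δt_B = γΔτ = 6.2677 × 385 days = 2410 days.

2410 days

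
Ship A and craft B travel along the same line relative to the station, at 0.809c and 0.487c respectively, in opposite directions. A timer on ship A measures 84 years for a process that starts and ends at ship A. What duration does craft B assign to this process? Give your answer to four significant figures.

Transform ship A's velocity into craft B's frame: (0.809 + 0.487)/(1 + 0.809·0.487) = 1.296/1.393983, so the relative speed is 0.92971c.
γ for this relative speed: γ = 1/√(1 − 0.864361) = 2.7152.
Ship A's interval is proper; time dilation gives Δt_B = γΔτ = 2.7152 × 84 years = 228.1 years.

228.1 years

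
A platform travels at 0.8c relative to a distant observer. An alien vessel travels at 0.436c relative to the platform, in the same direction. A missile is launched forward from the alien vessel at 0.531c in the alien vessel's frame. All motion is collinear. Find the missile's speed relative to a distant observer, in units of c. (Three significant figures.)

0.974c

Apply u = (u'+v)/(1+u'v) twice. Missile in the platform frame: (0.531+0.436)/(1+0.531·0.436) = 0.967/1.231516 = 0.78521c.
That velocity, transformed to the rest frame of a distant observer: (0.78521+0.8)/(1+0.78521·0.8) = 1.58521/1.628168 = 0.97362c.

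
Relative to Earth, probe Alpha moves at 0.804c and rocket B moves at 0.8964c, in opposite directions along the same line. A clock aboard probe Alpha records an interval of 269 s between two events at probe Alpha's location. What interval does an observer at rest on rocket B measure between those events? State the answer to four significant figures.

1756 s

The velocity of probe Alpha relative to rocket B is (0.804 + 0.8964)c / (1 + 0.804×0.8964) = 0.9882c; relative speed 0.9882c.
At |u| = 0.9882c, γ = (1 − 0.976539)^(−1/2) = 6.5287.
The clock on probe Alpha records proper time, so rocket B measures Δt = γΔτ = 6.5287 × 269 = 1756 s.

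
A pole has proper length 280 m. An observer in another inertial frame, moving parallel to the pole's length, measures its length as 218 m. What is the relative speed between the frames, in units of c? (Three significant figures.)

0.628c

Length contraction gives γ = L₀/L = 280/218 = 1.2844.
β = √(1 − 1/γ²) = √0.393823 = 0.628.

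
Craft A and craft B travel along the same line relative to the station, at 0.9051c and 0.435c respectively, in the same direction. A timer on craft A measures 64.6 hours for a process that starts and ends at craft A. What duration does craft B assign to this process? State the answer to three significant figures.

102 hours

Transform craft A's velocity into craft B's frame: (0.9051 − 0.435)/(1 − 0.9051·0.435) = 0.4701/0.6062815, so the relative speed is 0.77538c.
At |u| = 0.77538c, γ = (1 − 0.601214)^(−1/2) = 1.5835.
Craft A's interval is proper; time dilation gives Δt_B = γΔτ = 1.5835 × 64.6 hours = 102 hours.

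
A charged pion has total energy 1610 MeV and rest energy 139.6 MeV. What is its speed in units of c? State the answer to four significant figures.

γ = E/(mc²) = 1610/139.6 = 11.533.
β = √(1 − 1/γ²) = √(1 − 0.00751823) = √0.99248177 = 0.9962.

0.9962c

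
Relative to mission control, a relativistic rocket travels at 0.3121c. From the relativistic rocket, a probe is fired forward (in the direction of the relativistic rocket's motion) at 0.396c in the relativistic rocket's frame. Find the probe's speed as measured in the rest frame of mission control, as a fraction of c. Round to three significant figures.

In units of c, u = (u' + v)/(1 + u'v) with u' = 0.396 and v = 0.3121.
Numerator: 0.396 + 0.3121 = 0.7081. Denominator: 1 + (0.396)(0.3121) = 1.1235916.
u = 0.7081/1.1235916 = 0.63021, so the speed is 0.630c.

0.630c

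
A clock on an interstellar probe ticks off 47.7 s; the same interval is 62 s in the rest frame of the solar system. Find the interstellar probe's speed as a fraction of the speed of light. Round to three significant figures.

γ = Δt/Δτ = 62/47.7 = 1.2998.
β = √(1 − 1/γ²) = √(1 − 0.591898) = √0.408102 = 0.639.

0.639c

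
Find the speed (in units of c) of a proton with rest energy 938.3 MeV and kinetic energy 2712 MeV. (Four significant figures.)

0.9664c

K = (γ−1)mc², so γ = 1 + 2712/938.3 = 3.8903.
Then v/c = √(1 − γ⁻²) = √(1 − 0.0660745) = √0.9339255 = 0.9664.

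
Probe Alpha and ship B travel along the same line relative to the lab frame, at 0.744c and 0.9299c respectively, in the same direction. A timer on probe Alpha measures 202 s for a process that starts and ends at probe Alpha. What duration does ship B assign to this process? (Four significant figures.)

The velocity of probe Alpha relative to ship B is (0.744 − 0.9299)c / (1 − 0.744×0.9299) = −0.60327c; relative speed 0.60327c.
γ for this relative speed: γ = 1/√(1 − 0.363935) = 1.2539.
Probe Alpha's interval is proper; time dilation gives Δt_B = γΔτ = 1.2539 × 202 s = 253.3 s.

253.3 s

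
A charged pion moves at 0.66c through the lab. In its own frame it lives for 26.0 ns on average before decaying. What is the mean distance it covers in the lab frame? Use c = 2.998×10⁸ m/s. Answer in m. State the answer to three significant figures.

6.85 m

γ = 1/√(1 − β²) = 1/√(1 − 0.4356) = 1/√0.5644 = 1/0.751266 = 1.3311.
Lab-frame lifetime: Δt = γτ = 1.3311 × 26.0 ns = 34.609 ns.
Distance: d = vΔt = 0.66 × 2.998×10⁸ m/s × 3.4609×10^-8 s = 6.85 m.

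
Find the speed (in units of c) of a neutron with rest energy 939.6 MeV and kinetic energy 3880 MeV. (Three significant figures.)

γ = 1 + K/(mc²) = 1 + 3880/939.6 = 5.1294.
β = √(1 − 1/γ²) = √(1 − 0.0380073) = √0.9619927 = 0.981.

0.981c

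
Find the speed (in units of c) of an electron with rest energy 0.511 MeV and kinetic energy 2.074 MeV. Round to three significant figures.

0.980c

K = (γ−1)mc², so γ = 1 + 2.074/0.511 = 5.0587.
Then v/c = √(1 − γ⁻²) = √(1 − 0.0390771) = √0.9609229 = 0.980.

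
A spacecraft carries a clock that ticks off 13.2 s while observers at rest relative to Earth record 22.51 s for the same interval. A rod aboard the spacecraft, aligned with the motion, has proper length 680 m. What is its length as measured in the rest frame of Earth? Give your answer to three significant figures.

399 m

From Δt = γΔτ: γ = 22.51/13.2 = 1.7053.
The rod contracts by the same γ: 680 m / 1.7053 = 399 m.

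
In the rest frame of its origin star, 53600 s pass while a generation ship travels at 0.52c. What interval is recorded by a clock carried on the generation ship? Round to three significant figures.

γ = 1/√(1 − β²) = 1/√(1 − 0.2704) = 1/√0.7296 = 1/0.854166 = 1.1707.
The moving clock records proper time: Δτ = Δt/γ = 53600/1.1707 = 45800 s.

45800 s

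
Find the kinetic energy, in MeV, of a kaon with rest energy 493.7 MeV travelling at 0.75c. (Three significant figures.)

γ = 1/√(1 − β²) = 1/√(1 − 0.5625) = 1/√0.4375 = 1/0.661438 = 1.51186.
Kinetic energy: K = (γ − 1)mc² = (1.51186 − 1) × 493.7 MeV = 0.51186 × 493.7 = 253 MeV.

253 MeV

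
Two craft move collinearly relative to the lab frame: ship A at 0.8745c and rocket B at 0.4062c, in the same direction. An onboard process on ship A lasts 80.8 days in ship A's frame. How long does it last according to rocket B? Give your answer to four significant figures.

117.5 days

The velocity of ship A relative to rocket B is (0.8745 − 0.4062)c / (1 − 0.8745×0.4062) = 0.7263c; relative speed 0.7263c.
γ for this relative speed: γ = 1/√(1 − 0.527512) = 1.4548.
Ship A's interval is proper; time dilation gives Δt_B = γΔτ = 1.4548 × 80.8 days = 117.5 days.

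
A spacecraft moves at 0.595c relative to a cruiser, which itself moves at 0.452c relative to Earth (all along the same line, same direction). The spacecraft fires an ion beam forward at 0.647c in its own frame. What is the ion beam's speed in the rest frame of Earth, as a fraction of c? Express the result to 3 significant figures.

Apply u = (u'+v)/(1+u'v) twice. Ion beam in the cruiser frame: (0.647+0.595)/(1+0.647·0.595) = 1.242/1.384965 = 0.89677c.
That velocity, transformed to the rest frame of Earth: (0.89677+0.452)/(1+0.89677·0.452) = 1.34877/1.40534004 = 0.95975c.

0.960c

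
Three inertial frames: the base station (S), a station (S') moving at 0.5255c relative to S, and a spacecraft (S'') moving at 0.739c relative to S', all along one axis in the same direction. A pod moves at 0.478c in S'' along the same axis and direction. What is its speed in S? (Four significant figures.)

0.9676c

First combine the pod and spacecraft (S''→S'): u₁ = (0.478 + 0.739)/(1 + 0.478×0.739) = 1.217/1.353242 = 0.89932.
Then combine with the station (S'→S): u = (0.89932 + 0.5255)/(1 + 0.89932×0.5255) = 1.42482/1.47259266 = 0.96756.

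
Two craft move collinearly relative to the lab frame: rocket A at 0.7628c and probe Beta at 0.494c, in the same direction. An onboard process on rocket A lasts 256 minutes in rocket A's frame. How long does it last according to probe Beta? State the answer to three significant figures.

Speed of rocket A in probe Beta's frame: u = (v_A − v_B)/(1 − v_A v_B/c²) = (0.7628 − 0.494)/(1 − 0.7628×0.494) = 0.2688/0.6231768 = 0.43134; |u| = 0.43134c.
At |u| = 0.43134c, γ = (1 − 0.186054)^(−1/2) = 1.1084.
Rocket A's interval is proper; time dilation gives Δt_B = γΔτ = 1.1084 × 256 minutes = 284 minutes.

284 minutes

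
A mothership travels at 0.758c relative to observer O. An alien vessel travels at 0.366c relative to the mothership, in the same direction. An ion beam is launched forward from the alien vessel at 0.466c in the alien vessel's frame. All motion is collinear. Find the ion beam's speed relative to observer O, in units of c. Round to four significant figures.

0.9545c

Apply u = (u'+v)/(1+u'v) twice. Ion beam in the mothership frame: (0.466+0.366)/(1+0.466·0.366) = 0.832/1.170556 = 0.71077c.
That velocity, transformed to the rest frame of observer O: (0.71077+0.758)/(1+0.71077·0.758) = 1.46877/1.53876366 = 0.95451c.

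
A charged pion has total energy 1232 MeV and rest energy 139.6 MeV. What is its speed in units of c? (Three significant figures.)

0.994c

γ = E/(mc²) = 1232/139.6 = 8.8252.
β = √(1 − 1/γ²) = √(1 − 0.0128396) = √0.9871604 = 0.994.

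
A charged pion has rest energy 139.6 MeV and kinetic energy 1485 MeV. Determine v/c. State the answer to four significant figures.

γ = 1 + K/(mc²) = 1 + 1485/139.6 = 11.638.
β = √(1 − 1/γ²) = √(1 − 0.00738318) = √0.99261682 = 0.9963.

0.9963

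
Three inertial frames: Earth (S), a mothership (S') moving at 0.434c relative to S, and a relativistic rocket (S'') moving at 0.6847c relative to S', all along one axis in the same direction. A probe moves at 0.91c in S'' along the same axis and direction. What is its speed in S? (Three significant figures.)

0.993c

Apply u = (u'+v)/(1+u'v) twice. Probe in the mothership frame: (0.91+0.6847)/(1+0.91·0.6847) = 1.5947/1.623077 = 0.98252c.
That velocity, transformed to the rest frame of Earth: (0.98252+0.434)/(1+0.98252·0.434) = 1.41652/1.42641368 = 0.99306c.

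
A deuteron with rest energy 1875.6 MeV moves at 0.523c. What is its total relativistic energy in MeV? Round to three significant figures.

With β = 0.523, γ = 1/√(1 − 0.523²) = 1/√0.726471 = 1.1733.
Total energy: E = γmc² = 1.1733 × 1875.6 MeV = 2200 MeV.

2200 MeV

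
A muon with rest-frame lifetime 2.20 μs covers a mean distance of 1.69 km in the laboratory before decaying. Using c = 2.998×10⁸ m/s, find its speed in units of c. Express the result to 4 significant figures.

0.9316c

Lab distance = (lab lifetime)·v = γτ·βc, so βγ = d/(cτ) = 1690/(2.998×10⁸ × 2.200×10^-6) = 2.5623.
With βγ = 2.5623: γ² = 1 + (βγ)² = 7.56538, and β = (βγ)/γ = 2.5623/2.75052 = 0.9316.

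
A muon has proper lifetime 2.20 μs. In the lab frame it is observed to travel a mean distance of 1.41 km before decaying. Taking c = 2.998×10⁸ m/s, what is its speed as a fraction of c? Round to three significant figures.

0.906c

Lab distance = (lab lifetime)·v = γτ·βc, so βγ = d/(cτ) = 1410/(2.998×10⁸ × 2.200×10^-6) = 2.1378.
With βγ = 2.1378: γ² = 1 + (βγ)² = 5.57019, and β = (βγ)/γ = 2.1378/2.36012 = 0.906.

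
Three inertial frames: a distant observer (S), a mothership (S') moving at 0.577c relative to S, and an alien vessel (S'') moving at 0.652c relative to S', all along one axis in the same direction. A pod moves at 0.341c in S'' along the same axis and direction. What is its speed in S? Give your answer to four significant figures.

Compose velocities in two stages. Stage 1 (into S'): u₁ = (0.341+0.652)/(1+0.341×0.652) = 0.81238.
Stage 2 (into S): u = (0.81238+0.577)/(1+0.81238×0.577) = 0.94597, so the speed is 0.9460c.

0.9460c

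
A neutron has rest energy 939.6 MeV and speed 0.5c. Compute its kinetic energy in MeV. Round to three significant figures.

Lorentz factor: γ = (1 − 0.25)^(−1/2) = 1.1547.
Kinetic energy: K = (γ − 1)mc² = (1.1547 − 1) × 939.6 MeV = 0.1547 × 939.6 = 145 MeV.

145 MeV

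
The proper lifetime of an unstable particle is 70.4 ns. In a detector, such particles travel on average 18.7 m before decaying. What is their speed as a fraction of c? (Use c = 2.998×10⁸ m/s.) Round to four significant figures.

Let x = d/(cτ) = 18.70 m / (2.998×10⁸ m/s × 7.040×10^-8 s) = 0.88601. Since d = βγcτ, x = βγ = β/√(1−β²).
Solving: β² = x²/(1+x²) = 0.785014/1.785014 = 0.43978, so β = 0.6632.

0.6632c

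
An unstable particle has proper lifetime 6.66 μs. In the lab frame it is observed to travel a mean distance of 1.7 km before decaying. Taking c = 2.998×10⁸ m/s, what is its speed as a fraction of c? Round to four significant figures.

Lab distance = (lab lifetime)·v = γτ·βc, so βγ = d/(cτ) = 1700/(2.998×10⁸ × 6.660×10^-6) = 0.85142.
With βγ = 0.85142: γ² = 1 + (βγ)² = 1.724916, and β = (βγ)/γ = 0.85142/1.31336 = 0.6483.

0.6483c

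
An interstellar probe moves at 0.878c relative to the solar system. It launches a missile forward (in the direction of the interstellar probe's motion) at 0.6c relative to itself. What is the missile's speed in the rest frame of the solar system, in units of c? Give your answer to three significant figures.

0.968c

In units of c, u = (u' + v)/(1 + u'v) with u' = 0.6 and v = 0.878.
Numerator: 0.6 + 0.878 = 1.478. Denominator: 1 + (0.6)(0.878) = 1.5268.
u = 1.478/1.5268 = 0.96804, so the speed is 0.968c.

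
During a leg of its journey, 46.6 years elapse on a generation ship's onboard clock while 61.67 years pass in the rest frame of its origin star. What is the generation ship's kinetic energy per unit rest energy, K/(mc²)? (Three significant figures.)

0.323

From Δt = γΔτ: γ = 61.67/46.6 = 1.32339.
K/(mc²) = γ − 1 = 1.32339 − 1 = 0.323.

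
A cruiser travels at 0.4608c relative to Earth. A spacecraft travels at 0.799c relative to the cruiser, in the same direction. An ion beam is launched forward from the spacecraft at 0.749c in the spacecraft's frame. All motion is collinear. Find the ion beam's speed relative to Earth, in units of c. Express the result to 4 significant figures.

Apply u = (u'+v)/(1+u'v) twice. Ion beam in the cruiser frame: (0.749+0.799)/(1+0.749·0.799) = 1.548/1.598451 = 0.96844c.
That velocity, transformed to the rest frame of Earth: (0.96844+0.4608)/(1+0.96844·0.4608) = 1.42924/1.446257152 = 0.98823c.

0.9882c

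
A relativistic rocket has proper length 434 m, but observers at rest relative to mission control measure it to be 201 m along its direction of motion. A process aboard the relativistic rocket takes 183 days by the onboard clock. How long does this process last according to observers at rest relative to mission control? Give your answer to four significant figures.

395.1 days

From L = L₀/γ: γ = 434/201 = 2.1592.
Δt = γΔτ = 2.1592 × 183 = 395.1 days.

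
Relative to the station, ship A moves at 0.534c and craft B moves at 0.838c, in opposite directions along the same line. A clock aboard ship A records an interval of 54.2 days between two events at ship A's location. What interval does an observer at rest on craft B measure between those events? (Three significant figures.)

Speed of ship A in craft B's frame: u = (v_A + v_B)/(1 + v_A v_B/c²) = (0.534 + 0.838)/(1 + 0.534×0.838) = 1.372/1.447492 = 0.94785; |u| = 0.94785c.
At |u| = 0.94785c, γ = (1 − 0.89842)^(−1/2) = 3.1376.
The clock on ship A records proper time, so craft B measures Δt = γΔτ = 3.1376 × 54.2 = 170 days.

170 days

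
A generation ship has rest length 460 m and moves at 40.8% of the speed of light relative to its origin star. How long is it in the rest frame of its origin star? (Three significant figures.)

420 m

Lorentz factor: γ = (1 − 0.166464)^(−1/2) = 1.0953.
Along the direction of motion the measured length is L₀/γ = 460/1.0953 = 420 m.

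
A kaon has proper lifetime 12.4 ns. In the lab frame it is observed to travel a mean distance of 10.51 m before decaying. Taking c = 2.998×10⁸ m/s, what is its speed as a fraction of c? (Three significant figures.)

Let x = d/(cτ) = 10.51 m / (2.998×10⁸ m/s × 1.240×10^-8 s) = 2.8272. Since d = βγcτ, x = βγ = β/√(1−β²).
Solving: β² = x²/(1+x²) = 7.99306/8.99306 = 0.888803, so β = 0.943.

0.943c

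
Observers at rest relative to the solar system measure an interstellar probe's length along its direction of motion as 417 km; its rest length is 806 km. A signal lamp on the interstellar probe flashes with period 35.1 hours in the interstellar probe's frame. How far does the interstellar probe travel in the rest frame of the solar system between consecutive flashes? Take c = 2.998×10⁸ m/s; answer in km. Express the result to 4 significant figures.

6.266×10^10 km

Length contraction gives γ = L₀/L = 806/417 = 1.93285.
β = √(1 − 1/γ²) = 0.85576. Lab-frame period = γτ = 1.93285×35.1 hours = 67.843 hours. Distance = βc × γτ = 0.85576 × 2.998×10⁸ m/s × 244234.8 s = 6.2660×10^13 m = 6.266×10^10 km.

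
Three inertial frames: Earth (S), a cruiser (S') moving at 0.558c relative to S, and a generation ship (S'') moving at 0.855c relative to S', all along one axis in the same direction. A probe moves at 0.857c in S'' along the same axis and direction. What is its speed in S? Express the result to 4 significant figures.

Apply u = (u'+v)/(1+u'v) twice. Probe in the cruiser frame: (0.857+0.855)/(1+0.857·0.855) = 1.712/1.732735 = 0.98803c.
That velocity, transformed to the rest frame of Earth: (0.98803+0.558)/(1+0.98803·0.558) = 1.54603/1.55132074 = 0.99659c.

0.9966c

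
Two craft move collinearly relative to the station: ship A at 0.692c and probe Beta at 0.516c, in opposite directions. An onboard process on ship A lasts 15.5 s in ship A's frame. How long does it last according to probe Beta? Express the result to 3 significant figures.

Transform ship A's velocity into probe Beta's frame: (0.692 + 0.516)/(1 + 0.692·0.516) = 1.208/1.357072, so the relative speed is 0.89015c.
At |u| = 0.89015c, γ = (1 − 0.792367)^(−1/2) = 2.1946.
Ship A's interval is proper; time dilation gives Δt_B = γΔτ = 2.1946 × 15.5 s = 34.0 s.

34.0 s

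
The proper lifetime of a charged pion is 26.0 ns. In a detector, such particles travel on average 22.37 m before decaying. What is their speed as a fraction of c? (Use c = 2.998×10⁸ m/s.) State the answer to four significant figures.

d = βγcτ ⇒ βγ = d/(cτ) = 22.37 m / (7.7948 m) = 2.8699.
β = (βγ)/√(1+(βγ)²) = 2.8699/√9.23633 = 0.9443.

0.9443c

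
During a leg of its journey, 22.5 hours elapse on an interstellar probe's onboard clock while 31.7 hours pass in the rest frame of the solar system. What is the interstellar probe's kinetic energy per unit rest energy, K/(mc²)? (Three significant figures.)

0.409

γ = Δt/Δτ = 31.7/22.5 = 1.40889.
K/(mc²) = γ − 1 = 1.40889 − 1 = 0.409.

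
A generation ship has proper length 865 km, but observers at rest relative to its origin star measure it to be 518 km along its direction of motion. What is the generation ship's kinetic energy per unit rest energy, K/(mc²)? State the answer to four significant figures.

From L = L₀/γ: γ = 865/518 = 1.66988.
K/(mc²) = γ − 1 = 1.66988 − 1 = 0.6699.

0.6699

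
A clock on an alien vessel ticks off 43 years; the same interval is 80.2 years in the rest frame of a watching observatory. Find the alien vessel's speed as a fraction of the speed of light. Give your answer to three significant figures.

0.844c

γ = Δt/Δτ = 80.2/43 = 1.8651.
β = √(1 − 1/γ²) = √(1 − 0.287472) = √0.712528 = 0.844.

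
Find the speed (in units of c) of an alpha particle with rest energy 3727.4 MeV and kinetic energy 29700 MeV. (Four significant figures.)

0.9938c

γ = 1 + K/(mc²) = 1 + 29700/3727.4 = 8.968.
β = √(1 − 1/γ²) = √(1 − 0.0124339) = √0.9875661 = 0.9938.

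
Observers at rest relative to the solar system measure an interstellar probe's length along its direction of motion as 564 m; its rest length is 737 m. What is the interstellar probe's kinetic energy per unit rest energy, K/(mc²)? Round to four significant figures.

0.3067

Length contraction gives γ = L₀/L = 737/564 = 1.30674.
K/(mc²) = γ − 1 = 1.30674 − 1 = 0.3067.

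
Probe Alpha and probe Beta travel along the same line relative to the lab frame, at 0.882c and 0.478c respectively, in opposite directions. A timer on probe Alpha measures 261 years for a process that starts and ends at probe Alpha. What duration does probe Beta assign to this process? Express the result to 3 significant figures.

896 years

Speed of probe Alpha in probe Beta's frame: u = (v_A + v_B)/(1 + v_A v_B/c²) = (0.882 + 0.478)/(1 + 0.882×0.478) = 1.36/1.421596 = 0.95667; |u| = 0.95667c.
γ for this relative speed: γ = 1/√(1 − 0.915217) = 3.4344.
The clock on probe Alpha records proper time, so probe Beta measures Δt = γΔτ = 3.4344 × 261 = 896 years.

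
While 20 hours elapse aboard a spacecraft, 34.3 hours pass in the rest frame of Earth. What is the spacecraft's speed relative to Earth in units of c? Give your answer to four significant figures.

γ = Δt/Δτ = 34.3/20 = 1.715.
β = √(1 − 1/γ²) = √(1 − 0.339994) = √0.660006 = 0.8124.

0.8124c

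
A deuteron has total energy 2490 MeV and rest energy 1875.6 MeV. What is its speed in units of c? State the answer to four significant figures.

γ = E/(mc²) = 2490/1875.6 = 1.3276.
β = √(1 − 1/γ²) = √(1 − 0.567369) = √0.432631 = 0.6577.

0.6577c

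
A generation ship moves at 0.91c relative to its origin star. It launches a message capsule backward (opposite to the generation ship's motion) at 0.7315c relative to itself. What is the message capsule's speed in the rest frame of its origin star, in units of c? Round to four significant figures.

0.5339c

Relativistic velocity addition: u = (u' + v)/(1 + u'v/c²), with u' = −0.7315c and v = 0.91c.
Numerator: −0.7315 + 0.91 = 0.1785. Denominator: 1 + (−0.7315)(0.91) = 0.334335.
u = 0.1785/0.334335 = 0.5339, so the speed is 0.5339c.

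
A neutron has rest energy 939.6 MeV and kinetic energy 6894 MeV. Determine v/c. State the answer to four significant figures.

γ = 1 + K/(mc²) = 1 + 6894/939.6 = 8.3372.
β = √(1 − 1/γ²) = √(1 − 0.0143866) = √0.9856134 = 0.9928.

0.9928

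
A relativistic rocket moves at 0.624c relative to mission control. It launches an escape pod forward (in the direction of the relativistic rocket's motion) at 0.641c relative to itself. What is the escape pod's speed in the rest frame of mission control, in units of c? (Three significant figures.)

0.904c

In units of c, u = (u' + v)/(1 + u'v) with u' = 0.641 and v = 0.624.
Numerator: 0.641 + 0.624 = 1.265. Denominator: 1 + (0.641)(0.624) = 1.399984.
u = 1.265/1.399984 = 0.90358, so the speed is 0.904c.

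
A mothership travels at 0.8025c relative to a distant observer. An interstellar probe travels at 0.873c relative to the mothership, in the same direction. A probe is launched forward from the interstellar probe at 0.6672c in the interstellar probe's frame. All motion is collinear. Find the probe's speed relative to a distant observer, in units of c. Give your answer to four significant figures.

0.9970c

First combine the probe and interstellar probe (S''→S'): u₁ = (0.6672 + 0.873)/(1 + 0.6672×0.873) = 1.5402/1.5824656 = 0.97329.
Then combine with the mothership (S'→S): u = (0.97329 + 0.8025)/(1 + 0.97329×0.8025) = 1.77579/1.781065225 = 0.99704.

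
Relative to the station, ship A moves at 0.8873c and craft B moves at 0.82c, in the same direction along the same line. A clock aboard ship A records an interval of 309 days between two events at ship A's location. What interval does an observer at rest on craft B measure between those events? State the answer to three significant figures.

Transform ship A's velocity into craft B's frame: (0.8873 − 0.82)/(1 − 0.8873·0.82) = 0.0673/0.272414, so the relative speed is 0.24705c.
At |u| = 0.24705c, γ = (1 − 0.0610337)^(−1/2) = 1.032.
Ship A's interval is proper; time dilation gives Δt_B = γΔτ = 1.032 × 309 days = 319 days.

319 days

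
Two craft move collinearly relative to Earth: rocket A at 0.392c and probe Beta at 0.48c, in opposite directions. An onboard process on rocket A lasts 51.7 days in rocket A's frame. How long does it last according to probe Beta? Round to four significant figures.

Transform rocket A's velocity into probe Beta's frame: (0.392 + 0.48)/(1 + 0.392·0.48) = 0.872/1.18816, so the relative speed is 0.73391c.
γ for this relative speed: γ = 1/√(1 − 0.538624) = 1.4722.
The clock on rocket A records proper time, so probe Beta measures Δt = γΔτ = 1.4722 × 51.7 = 76.11 days.

76.11 days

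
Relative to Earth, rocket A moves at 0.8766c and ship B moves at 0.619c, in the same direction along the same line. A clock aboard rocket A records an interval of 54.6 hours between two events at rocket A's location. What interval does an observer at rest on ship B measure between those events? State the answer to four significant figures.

66.08 hours

Speed of rocket A in ship B's frame: u = (v_A − v_B)/(1 − v_A v_B/c²) = (0.8766 − 0.619)/(1 − 0.8766×0.619) = 0.2576/0.4573846 = 0.5632; |u| = 0.5632c.
At |u| = 0.5632c, γ = (1 − 0.317194)^(−1/2) = 1.2102.
Rocket A's interval is proper; time dilation gives Δt_B = γΔτ = 1.2102 × 54.6 hours = 66.08 hours.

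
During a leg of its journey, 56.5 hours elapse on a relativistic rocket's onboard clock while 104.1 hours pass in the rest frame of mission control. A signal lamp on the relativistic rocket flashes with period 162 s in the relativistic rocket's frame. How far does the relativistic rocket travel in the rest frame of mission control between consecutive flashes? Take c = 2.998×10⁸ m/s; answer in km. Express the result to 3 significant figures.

7.52×10^7 km

The time-dilation ratio gives γ = 104.1/56.5 = 1.84248.
β = √(1 − 1/γ²) = 0.8399. Lab-frame period = γτ = 1.84248×162 s = 298.48 s. Distance = βc × γτ = 0.8399 × 2.998×10⁸ m/s × 298.48 s = 7.5158×10^10 m = 7.52×10^7 km.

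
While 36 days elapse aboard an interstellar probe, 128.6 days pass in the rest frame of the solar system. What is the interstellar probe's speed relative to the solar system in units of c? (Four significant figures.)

0.9600c

γ = Δt/Δτ = 128.6/36 = 3.5722.
β = √(1 − 1/γ²) = √(1 − 0.0783661) = √0.9216339 = 0.9600.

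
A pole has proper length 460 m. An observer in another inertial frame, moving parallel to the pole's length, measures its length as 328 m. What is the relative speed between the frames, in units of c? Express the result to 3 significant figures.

Length contraction gives γ = L₀/L = 460/328 = 1.4024.
β = √(1 − 1/γ²) = √0.491541 = 0.701.

0.701c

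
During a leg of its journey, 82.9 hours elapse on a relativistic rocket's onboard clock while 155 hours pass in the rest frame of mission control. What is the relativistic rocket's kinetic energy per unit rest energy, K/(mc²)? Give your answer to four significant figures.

0.8697

γ = Δt/Δτ = 155/82.9 = 1.86972.
Since K = (γ−1)mc², K/(mc²) = 1.86972 − 1 = 0.8697.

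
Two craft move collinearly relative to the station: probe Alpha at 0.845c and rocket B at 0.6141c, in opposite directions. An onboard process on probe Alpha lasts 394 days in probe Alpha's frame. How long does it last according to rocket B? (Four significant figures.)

1418 days

Transform probe Alpha's velocity into rocket B's frame: (0.845 + 0.6141)/(1 + 0.845·0.6141) = 1.4591/1.5189145, so the relative speed is 0.96062c.
γ for this relative speed: γ = 1/√(1 − 0.922791) = 3.5989.
The clock on probe Alpha records proper time, so rocket B measures Δt = γΔτ = 3.5989 × 394 = 1418 days.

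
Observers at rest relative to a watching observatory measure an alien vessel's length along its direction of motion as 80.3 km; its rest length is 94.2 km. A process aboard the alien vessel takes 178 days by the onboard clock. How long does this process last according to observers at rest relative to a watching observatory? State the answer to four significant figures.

γ = L₀/L = 94.2/80.3 = 1.1731.
Δt = γΔτ = 1.1731 × 178 = 208.8 days.

208.8 days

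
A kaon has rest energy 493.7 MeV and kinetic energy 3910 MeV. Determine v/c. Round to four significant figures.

γ = 1 + K/(mc²) = 1 + 3910/493.7 = 8.9198.
β = √(1 − 1/γ²) = √(1 − 0.0125687) = √0.9874313 = 0.9937.

0.9937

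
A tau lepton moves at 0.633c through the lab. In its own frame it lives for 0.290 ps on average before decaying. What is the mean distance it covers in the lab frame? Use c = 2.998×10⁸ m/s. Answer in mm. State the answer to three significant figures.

0.0711 mm

With β = 0.633, γ = 1/√(1 − 0.633²) = 1/√0.599311 = 1.2917.
Lab-frame lifetime: Δt = γτ = 1.2917 × 0.290 ps = 0.37459 ps.
Distance: d = vΔt = 0.633 × 2.998×10⁸ m/s × 3.7459×10^-13 s = 7.11×10^-5 m = 0.0711 mm.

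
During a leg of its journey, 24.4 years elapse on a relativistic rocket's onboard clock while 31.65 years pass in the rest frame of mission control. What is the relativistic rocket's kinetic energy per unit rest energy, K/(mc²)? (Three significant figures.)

γ = Δt/Δτ = 31.65/24.4 = 1.29713.
Since K = (γ−1)mc², K/(mc²) = 1.29713 − 1 = 0.297.

0.297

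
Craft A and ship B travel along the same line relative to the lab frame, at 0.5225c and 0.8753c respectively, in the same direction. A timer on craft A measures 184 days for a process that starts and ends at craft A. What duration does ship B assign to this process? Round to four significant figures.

242.2 days

Speed of craft A in ship B's frame: u = (v_A − v_B)/(1 − v_A v_B/c²) = (0.5225 − 0.8753)/(1 − 0.5225×0.8753) = −0.3528/0.54265575 = −0.65014; |u| = 0.65014c.
γ for this relative speed: γ = 1/√(1 − 0.422682) = 1.3161.
The clock on craft A records proper time, so ship B measures Δt = γΔτ = 1.3161 × 184 = 242.2 days.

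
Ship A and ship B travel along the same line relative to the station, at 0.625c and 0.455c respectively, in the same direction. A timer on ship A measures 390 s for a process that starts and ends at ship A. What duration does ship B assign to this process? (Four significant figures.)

401.5 s

Transform ship A's velocity into ship B's frame: (0.625 − 0.455)/(1 − 0.625·0.455) = 0.17/0.715625, so the relative speed is 0.23755c.
At |u| = 0.23755c, γ = (1 − 0.05643)^(−1/2) = 1.0295.
Ship A's interval is proper; time dilation gives Δt_B = γΔτ = 1.0295 × 390 s = 401.5 s.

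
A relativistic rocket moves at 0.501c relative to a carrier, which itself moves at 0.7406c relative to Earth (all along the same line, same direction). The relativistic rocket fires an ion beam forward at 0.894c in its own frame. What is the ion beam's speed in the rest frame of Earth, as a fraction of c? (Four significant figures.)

Compose velocities in two stages. Stage 1 (into S'): u₁ = (0.894+0.501)/(1+0.894×0.501) = 0.96347.
Stage 2 (into S): u = (0.96347+0.7406)/(1+0.96347×0.7406) = 0.99447, so the speed is 0.9945c.

0.9945c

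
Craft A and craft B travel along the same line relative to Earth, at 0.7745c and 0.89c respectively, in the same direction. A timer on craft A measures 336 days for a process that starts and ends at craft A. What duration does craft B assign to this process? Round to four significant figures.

Transform craft A's velocity into craft B's frame: (0.7745 − 0.89)/(1 − 0.7745·0.89) = −0.1155/0.310695, so the relative speed is 0.37175c.
At |u| = 0.37175c, γ = (1 − 0.138198)^(−1/2) = 1.0772.
Craft A's interval is proper; time dilation gives Δt_B = γΔτ = 1.0772 × 336 days = 361.9 days.

361.9 days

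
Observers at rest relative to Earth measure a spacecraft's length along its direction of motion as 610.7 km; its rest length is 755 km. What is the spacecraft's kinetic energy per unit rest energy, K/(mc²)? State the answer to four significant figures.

0.2363

Length contraction gives γ = L₀/L = 755/610.7 = 1.23629.
K/(mc²) = γ − 1 = 1.23629 − 1 = 0.2363.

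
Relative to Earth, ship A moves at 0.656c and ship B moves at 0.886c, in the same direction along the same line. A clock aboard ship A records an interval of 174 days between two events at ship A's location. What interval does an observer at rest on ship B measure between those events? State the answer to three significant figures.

208 days

The velocity of ship A relative to ship B is (0.656 − 0.886)c / (1 − 0.656×0.886) = −0.54921c; relative speed 0.54921c.
At |u| = 0.54921c, γ = (1 − 0.301632)^(−1/2) = 1.1966.
The clock on ship A records proper time, so ship B measures Δt = γΔτ = 1.1966 × 174 = 208 days.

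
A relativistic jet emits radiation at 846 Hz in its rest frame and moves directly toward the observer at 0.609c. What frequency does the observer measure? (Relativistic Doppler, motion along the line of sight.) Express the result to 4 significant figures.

1716 Hz

Relativistic Doppler (source moving toward): f_obs = f_src · √((1+β)/(1−β)).
With β = 0.609: factor = √(1.609/0.391) = 2.0286.
f_obs = 846 × 2.0286 = 1716 Hz.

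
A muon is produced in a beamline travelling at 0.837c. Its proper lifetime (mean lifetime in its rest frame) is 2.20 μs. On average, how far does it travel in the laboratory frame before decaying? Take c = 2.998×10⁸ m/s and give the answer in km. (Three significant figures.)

1.01 km

γ = 1/√(1 − β²) = 1/√(1 − 0.700569) = 1/√0.299431 = 1/0.547203 = 1.8275.
Lab-frame lifetime: Δt = γτ = 1.8275 × 2.20 μs = 4.0205 μs.
Distance: d = vΔt = 0.837 × 2.998×10⁸ m/s × 4.0205×10^-6 s = 1010 m = 1.01 km.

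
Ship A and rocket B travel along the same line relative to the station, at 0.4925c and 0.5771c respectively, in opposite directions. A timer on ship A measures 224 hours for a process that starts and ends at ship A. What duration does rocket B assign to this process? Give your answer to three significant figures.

405 hours

The velocity of ship A relative to rocket B is (0.4925 + 0.5771)c / (1 + 0.4925×0.5771) = 0.83288c; relative speed 0.83288c.
γ for this relative speed: γ = 1/√(1 − 0.693689) = 1.8068.
The clock on ship A records proper time, so rocket B measures Δt = γΔτ = 1.8068 × 224 = 405 hours.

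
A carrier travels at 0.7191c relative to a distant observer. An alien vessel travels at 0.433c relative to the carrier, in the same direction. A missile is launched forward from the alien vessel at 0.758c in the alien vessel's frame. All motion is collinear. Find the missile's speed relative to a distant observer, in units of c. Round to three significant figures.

0.982c

Compose velocities in two stages. Stage 1 (into S'): u₁ = (0.758+0.433)/(1+0.758×0.433) = 0.89669.
Stage 2 (into S): u = (0.89669+0.7191)/(1+0.89669×0.7191) = 0.98236, so the speed is 0.982c.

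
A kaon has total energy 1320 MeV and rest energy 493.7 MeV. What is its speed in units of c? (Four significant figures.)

0.9274c

γ = E/(mc²) = 1320/493.7 = 2.6737.
β = √(1 − 1/γ²) = √(1 − 0.139886) = √0.860114 = 0.9274.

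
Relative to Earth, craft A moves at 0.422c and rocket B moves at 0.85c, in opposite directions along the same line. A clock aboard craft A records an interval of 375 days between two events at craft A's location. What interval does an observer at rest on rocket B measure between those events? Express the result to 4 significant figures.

The velocity of craft A relative to rocket B is (0.422 + 0.85)c / (1 + 0.422×0.85) = 0.93619c; relative speed 0.93619c.
γ for this relative speed: γ = 1/√(1 − 0.876452) = 2.845.
The clock on craft A records proper time, so rocket B measures Δt = γΔτ = 2.845 × 375 = 1067 days.

1067 days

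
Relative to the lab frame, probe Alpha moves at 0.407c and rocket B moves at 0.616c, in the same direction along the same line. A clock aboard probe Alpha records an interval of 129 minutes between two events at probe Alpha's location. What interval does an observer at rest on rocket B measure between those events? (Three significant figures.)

The velocity of probe Alpha relative to rocket B is (0.407 − 0.616)c / (1 − 0.407×0.616) = −0.27893c; relative speed 0.27893c.
γ for this relative speed: γ = 1/√(1 − 0.0778019) = 1.0413.
Probe Alpha's interval is proper; time dilation gives Δt_B = γΔτ = 1.0413 × 129 minutes = 134 minutes.

134 minutes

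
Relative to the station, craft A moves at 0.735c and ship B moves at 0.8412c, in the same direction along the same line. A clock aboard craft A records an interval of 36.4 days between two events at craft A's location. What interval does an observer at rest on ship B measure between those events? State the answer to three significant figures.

37.9 days

Transform craft A's velocity into ship B's frame: (0.735 − 0.8412)/(1 − 0.735·0.8412) = −0.1062/0.381718, so the relative speed is 0.27822c.
γ for this relative speed: γ = 1/√(1 − 0.0774064) = 1.0411.
Craft A's interval is proper; time dilation gives Δt_B = γΔτ = 1.0411 × 36.4 days = 37.9 days.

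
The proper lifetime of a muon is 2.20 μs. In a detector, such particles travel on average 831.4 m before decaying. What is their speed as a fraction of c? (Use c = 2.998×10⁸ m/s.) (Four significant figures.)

Let x = d/(cτ) = 831.4 m / (2.998×10⁸ m/s × 2.200×10^-6 s) = 1.2605. Since d = βγcτ, x = βγ = β/√(1−β²).
Solving: β² = x²/(1+x²) = 1.58886/2.58886 = 0.61373, so β = 0.7834.

0.7834c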